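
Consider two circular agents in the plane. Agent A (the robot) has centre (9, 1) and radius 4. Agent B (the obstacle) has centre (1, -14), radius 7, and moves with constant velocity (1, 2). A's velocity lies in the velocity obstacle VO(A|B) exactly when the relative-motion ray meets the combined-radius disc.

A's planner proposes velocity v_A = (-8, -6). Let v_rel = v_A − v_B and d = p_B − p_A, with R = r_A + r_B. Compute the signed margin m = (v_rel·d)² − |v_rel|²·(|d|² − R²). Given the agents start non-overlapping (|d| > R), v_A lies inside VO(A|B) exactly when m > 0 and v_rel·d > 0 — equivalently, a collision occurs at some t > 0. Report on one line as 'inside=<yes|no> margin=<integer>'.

d = (-8, -15),  |d|² = 289;  R = 4+7 = 11,  c = 289−11² = 168
v_rel = (-9, -8),  |v_rel|² = 145;  v_rel·d = (-9)·(-8) + (-8)·(-15) = 192
145·t² − 384·t + 168 = 0  ⇒  m = 192² − 145·168 = 12504
m = 12504 > 0,  v_rel·d = 192 > 0  ⇒  inside

inside=yes margin=12504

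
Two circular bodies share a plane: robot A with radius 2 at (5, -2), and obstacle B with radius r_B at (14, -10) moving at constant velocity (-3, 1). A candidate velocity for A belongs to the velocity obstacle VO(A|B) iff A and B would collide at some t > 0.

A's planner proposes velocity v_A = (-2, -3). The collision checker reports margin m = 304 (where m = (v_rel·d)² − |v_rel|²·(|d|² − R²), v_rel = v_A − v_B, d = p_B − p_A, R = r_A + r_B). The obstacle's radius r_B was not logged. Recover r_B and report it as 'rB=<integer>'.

m = 304
d = (9, -8);  v_rel = (1, -4),  |v_rel|² = 17
v_rel×d = (1)·(-8) − (-4)·(9) = 28
since m = R²·17 − 28²:  R² = (784 + 304) / 17 = 64
R = √64 = 8  ⇒  r_B = 8 − 2 = 6

rB=6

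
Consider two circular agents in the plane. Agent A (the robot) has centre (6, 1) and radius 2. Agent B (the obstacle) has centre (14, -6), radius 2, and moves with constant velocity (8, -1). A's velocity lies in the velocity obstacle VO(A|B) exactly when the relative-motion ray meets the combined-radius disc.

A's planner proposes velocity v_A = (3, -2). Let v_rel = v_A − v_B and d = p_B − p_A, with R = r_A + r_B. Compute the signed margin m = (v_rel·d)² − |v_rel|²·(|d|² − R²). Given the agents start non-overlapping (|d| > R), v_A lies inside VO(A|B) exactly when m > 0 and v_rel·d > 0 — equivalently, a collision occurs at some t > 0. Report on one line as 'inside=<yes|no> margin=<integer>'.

d = (8, -7),  |d|² = 113;  R = 2+2 = 4,  c = 113−4² = 97
v_rel = (-5, -1),  |v_rel|² = 26;  v_rel·d = (-5)·(8) + (-1)·(-7) = -33
26·t² + 66·t + 97 = 0  ⇒  m = (-33)² − 26·97 = -1433
m = -1433 < 0,  v_rel·d = -33 < 0  ⇒  outside

inside=no margin=-1433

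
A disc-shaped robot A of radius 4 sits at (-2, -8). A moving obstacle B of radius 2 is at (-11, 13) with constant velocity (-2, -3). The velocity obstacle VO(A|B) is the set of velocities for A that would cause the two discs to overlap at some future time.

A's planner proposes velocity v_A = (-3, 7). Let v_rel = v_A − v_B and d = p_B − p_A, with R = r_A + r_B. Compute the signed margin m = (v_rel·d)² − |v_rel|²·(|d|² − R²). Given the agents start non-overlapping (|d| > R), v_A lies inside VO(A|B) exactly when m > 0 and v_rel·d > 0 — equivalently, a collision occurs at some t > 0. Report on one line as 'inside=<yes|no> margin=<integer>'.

d = (-9, 21),  |d|² = 522;  R = 4+2 = 6,  c = 522−6² = 486
v_rel = (-1, 10),  |v_rel|² = 101;  v_rel·d = (-1)·(-9) + (10)·(21) = 219
101·t² − 438·t + 486 = 0  ⇒  m = 219² − 101·486 = -1125
m = -1125 < 0,  v_rel·d = 219 > 0  ⇒  outside

inside=no margin=-1125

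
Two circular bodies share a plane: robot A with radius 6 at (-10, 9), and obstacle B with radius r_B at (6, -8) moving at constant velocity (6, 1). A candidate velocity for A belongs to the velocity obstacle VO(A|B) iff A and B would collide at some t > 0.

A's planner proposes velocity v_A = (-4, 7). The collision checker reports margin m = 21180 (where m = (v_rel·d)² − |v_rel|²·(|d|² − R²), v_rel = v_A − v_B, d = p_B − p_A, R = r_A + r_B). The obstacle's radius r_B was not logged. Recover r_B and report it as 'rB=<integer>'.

m = 21180
d = (16, -17);  v_rel = (-10, 6),  |v_rel|² = 136
v_rel×d = (-10)·(-17) − (6)·(16) = 74
since m = R²·136 − 74²:  R² = (5476 + 21180) / 136 = 196
R = √196 = 14  ⇒  r_B = 14 − 6 = 8

rB=8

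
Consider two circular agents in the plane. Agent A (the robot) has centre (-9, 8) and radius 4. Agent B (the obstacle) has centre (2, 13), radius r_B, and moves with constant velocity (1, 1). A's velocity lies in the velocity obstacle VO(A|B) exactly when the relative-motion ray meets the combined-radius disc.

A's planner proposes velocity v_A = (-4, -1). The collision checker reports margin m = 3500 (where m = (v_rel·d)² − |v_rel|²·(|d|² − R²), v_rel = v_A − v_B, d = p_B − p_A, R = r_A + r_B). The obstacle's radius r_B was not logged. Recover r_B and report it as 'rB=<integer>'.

m = 3500
d = (11, 5);  v_rel = (-5, -2),  |v_rel|² = 29
v_rel×d = (-5)·(5) − (-2)·(11) = -3
since m = R²·29 − (-3)²:  R² = (9 + 3500) / 29 = 121
R = √121 = 11  ⇒  r_B = 11 − 4 = 7

rB=7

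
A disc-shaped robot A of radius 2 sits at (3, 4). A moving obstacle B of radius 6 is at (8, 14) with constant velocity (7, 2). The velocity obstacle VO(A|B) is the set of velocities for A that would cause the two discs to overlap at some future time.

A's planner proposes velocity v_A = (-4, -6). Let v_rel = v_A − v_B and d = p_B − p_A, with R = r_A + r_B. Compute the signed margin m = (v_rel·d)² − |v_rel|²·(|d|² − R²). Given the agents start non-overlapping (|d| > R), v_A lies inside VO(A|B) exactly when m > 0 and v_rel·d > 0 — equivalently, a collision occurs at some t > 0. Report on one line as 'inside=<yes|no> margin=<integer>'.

d = (5, 10),  |d|² = 125;  R = 2+6 = 8,  c = 125−8² = 61
v_rel = (-11, -8),  |v_rel|² = 185;  v_rel·d = (-11)·(5) + (-8)·(10) = -135
185·t² + 270·t + 61 = 0  ⇒  m = (-135)² − 185·61 = 6940
m = 6940 > 0,  v_rel·d = -135 < 0  ⇒  outside

inside=no margin=6940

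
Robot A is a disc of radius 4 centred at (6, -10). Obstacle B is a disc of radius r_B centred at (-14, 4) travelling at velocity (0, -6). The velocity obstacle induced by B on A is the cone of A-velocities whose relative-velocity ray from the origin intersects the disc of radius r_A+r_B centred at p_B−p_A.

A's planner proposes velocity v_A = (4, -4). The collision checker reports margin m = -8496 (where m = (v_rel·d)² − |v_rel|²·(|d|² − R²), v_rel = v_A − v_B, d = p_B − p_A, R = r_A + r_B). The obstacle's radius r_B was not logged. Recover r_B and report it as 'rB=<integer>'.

m = -8496
d = (-20, 14);  v_rel = (4, 2),  |v_rel|² = 20
v_rel×d = (4)·(14) − (2)·(-20) = 96
since m = R²·20 − 96²:  R² = (9216 + -8496) / 20 = 36
R = √36 = 6  ⇒  r_B = 6 − 4 = 2

rB=2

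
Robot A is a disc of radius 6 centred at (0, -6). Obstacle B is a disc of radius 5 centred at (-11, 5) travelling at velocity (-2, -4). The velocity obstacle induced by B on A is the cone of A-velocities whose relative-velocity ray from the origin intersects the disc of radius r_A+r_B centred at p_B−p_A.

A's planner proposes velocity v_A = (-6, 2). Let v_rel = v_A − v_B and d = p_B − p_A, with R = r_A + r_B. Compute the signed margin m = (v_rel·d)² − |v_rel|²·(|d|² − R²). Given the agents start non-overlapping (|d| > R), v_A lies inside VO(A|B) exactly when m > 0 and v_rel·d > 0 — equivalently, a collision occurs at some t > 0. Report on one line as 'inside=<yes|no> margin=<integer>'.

d = (-11, 11),  |d|² = 242;  R = 6+5 = 11,  c = 242−11² = 121
v_rel = (-4, 6),  |v_rel|² = 52;  v_rel·d = (-4)·(-11) + (6)·(11) = 110
52·t² − 220·t + 121 = 0  ⇒  m = 110² − 52·121 = 5808
m = 5808 > 0,  v_rel·d = 110 > 0  ⇒  inside

inside=yes margin=5808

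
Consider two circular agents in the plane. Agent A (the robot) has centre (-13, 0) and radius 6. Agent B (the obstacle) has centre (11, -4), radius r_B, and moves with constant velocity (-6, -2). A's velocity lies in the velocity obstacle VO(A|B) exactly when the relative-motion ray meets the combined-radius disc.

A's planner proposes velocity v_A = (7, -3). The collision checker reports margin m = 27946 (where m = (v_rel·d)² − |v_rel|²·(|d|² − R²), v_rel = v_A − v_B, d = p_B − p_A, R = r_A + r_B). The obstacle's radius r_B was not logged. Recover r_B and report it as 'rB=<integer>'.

m = 27946
d = (24, -4);  v_rel = (13, -1),  |v_rel|² = 170
v_rel×d = (13)·(-4) − (-1)·(24) = -28
since m = R²·170 − (-28)²:  R² = (784 + 27946) / 170 = 169
R = √169 = 13  ⇒  r_B = 13 − 6 = 7

rB=7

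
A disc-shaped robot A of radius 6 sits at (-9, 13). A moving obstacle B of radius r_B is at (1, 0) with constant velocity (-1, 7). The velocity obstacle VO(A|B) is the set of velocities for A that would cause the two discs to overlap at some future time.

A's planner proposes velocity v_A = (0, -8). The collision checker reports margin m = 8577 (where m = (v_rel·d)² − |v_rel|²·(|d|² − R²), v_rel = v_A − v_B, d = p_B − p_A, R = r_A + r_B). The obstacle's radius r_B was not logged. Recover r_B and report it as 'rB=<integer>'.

m = 8577
d = (10, -13);  v_rel = (1, -15),  |v_rel|² = 226
v_rel×d = (1)·(-13) − (-15)·(10) = 137
since m = R²·226 − 137²:  R² = (18769 + 8577) / 226 = 121
R = √121 = 11  ⇒  r_B = 11 − 6 = 5

rB=5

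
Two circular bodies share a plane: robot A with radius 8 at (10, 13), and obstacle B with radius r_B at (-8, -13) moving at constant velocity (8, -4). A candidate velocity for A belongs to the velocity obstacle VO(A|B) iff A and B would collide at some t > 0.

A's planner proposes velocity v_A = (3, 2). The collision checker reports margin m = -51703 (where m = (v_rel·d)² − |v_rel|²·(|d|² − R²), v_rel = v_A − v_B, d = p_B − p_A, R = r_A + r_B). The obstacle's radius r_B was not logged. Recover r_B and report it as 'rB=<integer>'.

m = -51703
d = (-18, -26);  v_rel = (-5, 6),  |v_rel|² = 61
v_rel×d = (-5)·(-26) − (6)·(-18) = 238
since m = R²·61 − 238²:  R² = (56644 + -51703) / 61 = 81
R = √81 = 9  ⇒  r_B = 9 − 8 = 1

rB=1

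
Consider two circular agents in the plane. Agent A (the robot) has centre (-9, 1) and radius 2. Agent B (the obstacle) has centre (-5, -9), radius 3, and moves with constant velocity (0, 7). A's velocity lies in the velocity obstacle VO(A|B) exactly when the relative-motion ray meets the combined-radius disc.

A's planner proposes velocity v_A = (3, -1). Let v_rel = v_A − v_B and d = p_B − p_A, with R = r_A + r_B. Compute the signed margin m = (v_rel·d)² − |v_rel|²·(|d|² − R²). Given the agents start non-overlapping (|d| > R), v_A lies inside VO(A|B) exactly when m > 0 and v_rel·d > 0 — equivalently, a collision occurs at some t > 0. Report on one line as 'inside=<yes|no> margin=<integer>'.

d = (4, -10),  |d|² = 116;  R = 2+3 = 5,  c = 116−5² = 91
v_rel = (3, -8),  |v_rel|² = 73;  v_rel·d = (3)·(4) + (-8)·(-10) = 92
73·t² − 184·t + 91 = 0  ⇒  m = 92² − 73·91 = 1821
m = 1821 > 0,  v_rel·d = 92 > 0  ⇒  inside

inside=yes margin=1821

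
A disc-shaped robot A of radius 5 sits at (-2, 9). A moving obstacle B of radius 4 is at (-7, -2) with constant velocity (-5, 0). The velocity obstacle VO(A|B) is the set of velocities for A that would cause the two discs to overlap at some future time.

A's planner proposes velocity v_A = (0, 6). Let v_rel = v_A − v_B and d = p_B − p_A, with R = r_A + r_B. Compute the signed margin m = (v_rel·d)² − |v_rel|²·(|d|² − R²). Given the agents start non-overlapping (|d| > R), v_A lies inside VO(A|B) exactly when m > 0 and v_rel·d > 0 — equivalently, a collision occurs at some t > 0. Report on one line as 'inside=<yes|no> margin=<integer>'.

d = (-5, -11),  |d|² = 146;  R = 5+4 = 9,  c = 146−9² = 65
v_rel = (5, 6),  |v_rel|² = 61;  v_rel·d = (5)·(-5) + (6)·(-11) = -91
61·t² + 182·t + 65 = 0  ⇒  m = (-91)² − 61·65 = 4316
m = 4316 > 0,  v_rel·d = -91 < 0  ⇒  outside

inside=no margin=4316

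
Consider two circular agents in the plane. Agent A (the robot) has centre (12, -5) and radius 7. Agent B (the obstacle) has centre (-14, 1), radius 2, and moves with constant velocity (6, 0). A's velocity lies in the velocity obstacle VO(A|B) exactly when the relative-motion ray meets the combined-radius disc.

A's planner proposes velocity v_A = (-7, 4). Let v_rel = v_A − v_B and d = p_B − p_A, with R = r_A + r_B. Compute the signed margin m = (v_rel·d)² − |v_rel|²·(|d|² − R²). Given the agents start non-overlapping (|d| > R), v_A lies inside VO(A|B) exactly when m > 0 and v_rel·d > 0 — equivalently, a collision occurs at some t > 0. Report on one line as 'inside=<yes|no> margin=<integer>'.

d = (-26, 6),  |d|² = 712;  R = 7+2 = 9,  c = 712−9² = 631
v_rel = (-13, 4),  |v_rel|² = 185;  v_rel·d = (-13)·(-26) + (4)·(6) = 362
185·t² − 724·t + 631 = 0  ⇒  m = 362² − 185·631 = 14309
m = 14309 > 0,  v_rel·d = 362 > 0  ⇒  inside

inside=yes margin=14309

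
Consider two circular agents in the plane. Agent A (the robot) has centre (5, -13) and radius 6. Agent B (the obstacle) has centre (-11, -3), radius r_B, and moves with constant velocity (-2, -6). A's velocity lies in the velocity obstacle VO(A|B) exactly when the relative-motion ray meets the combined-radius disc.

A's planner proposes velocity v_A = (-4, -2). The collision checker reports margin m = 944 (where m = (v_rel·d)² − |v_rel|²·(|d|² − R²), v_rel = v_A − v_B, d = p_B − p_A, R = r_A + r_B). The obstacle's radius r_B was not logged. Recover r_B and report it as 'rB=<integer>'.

m = 944
d = (-16, 10);  v_rel = (-2, 4),  |v_rel|² = 20
v_rel×d = (-2)·(10) − (4)·(-16) = 44
since m = R²·20 − 44²:  R² = (1936 + 944) / 20 = 144
R = √144 = 12  ⇒  r_B = 12 − 6 = 6

rB=6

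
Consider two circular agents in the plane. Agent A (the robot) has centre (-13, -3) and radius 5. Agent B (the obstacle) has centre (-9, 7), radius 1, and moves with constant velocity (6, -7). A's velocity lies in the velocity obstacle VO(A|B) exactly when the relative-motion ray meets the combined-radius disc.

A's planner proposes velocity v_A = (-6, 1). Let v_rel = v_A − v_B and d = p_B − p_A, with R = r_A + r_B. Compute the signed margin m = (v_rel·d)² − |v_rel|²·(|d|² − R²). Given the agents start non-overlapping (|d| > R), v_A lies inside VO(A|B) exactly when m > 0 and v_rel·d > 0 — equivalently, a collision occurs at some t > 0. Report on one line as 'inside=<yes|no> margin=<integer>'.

d = (4, 10),  |d|² = 116;  R = 5+1 = 6,  c = 116−6² = 80
v_rel = (-12, 8),  |v_rel|² = 208;  v_rel·d = (-12)·(4) + (8)·(10) = 32
208·t² − 64·t + 80 = 0  ⇒  m = 32² − 208·80 = -15616
m = -15616 < 0,  v_rel·d = 32 > 0  ⇒  outside

inside=no margin=-15616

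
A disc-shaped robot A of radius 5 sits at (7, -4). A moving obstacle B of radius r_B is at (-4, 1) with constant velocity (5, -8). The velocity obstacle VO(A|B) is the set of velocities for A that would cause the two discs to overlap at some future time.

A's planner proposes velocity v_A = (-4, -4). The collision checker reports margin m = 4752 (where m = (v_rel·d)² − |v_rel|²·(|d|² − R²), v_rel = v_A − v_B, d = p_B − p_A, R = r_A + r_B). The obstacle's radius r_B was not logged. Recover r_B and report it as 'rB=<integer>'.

m = 4752
d = (-11, 5);  v_rel = (-9, 4),  |v_rel|² = 97
v_rel×d = (-9)·(5) − (4)·(-11) = -1
since m = R²·97 − (-1)²:  R² = (1 + 4752) / 97 = 49
R = √49 = 7  ⇒  r_B = 7 − 5 = 2

rB=2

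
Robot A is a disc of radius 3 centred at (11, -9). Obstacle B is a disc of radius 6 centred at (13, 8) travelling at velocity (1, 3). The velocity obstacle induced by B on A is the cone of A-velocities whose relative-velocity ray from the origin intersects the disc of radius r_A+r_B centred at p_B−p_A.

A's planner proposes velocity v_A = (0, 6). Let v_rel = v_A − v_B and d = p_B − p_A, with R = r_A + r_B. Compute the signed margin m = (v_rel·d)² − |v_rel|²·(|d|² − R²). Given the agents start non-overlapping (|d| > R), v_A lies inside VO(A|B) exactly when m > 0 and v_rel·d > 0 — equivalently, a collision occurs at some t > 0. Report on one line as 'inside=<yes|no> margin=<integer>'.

d = (2, 17),  |d|² = 293;  R = 3+6 = 9,  c = 293−9² = 212
v_rel = (-1, 3),  |v_rel|² = 10;  v_rel·d = (-1)·(2) + (3)·(17) = 49
10·t² − 98·t + 212 = 0  ⇒  m = 49² − 10·212 = 281
m = 281 > 0,  v_rel·d = 49 > 0  ⇒  inside

inside=yes margin=281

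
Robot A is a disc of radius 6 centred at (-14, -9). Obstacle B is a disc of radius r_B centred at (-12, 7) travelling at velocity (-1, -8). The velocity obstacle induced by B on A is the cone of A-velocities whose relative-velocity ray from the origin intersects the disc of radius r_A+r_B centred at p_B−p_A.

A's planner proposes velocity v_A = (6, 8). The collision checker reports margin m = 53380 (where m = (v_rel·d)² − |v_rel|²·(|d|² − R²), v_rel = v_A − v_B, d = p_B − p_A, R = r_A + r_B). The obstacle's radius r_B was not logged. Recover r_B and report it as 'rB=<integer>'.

m = 53380
d = (2, 16);  v_rel = (7, 16),  |v_rel|² = 305
v_rel×d = (7)·(16) − (16)·(2) = 80
since m = R²·305 − 80²:  R² = (6400 + 53380) / 305 = 196
R = √196 = 14  ⇒  r_B = 14 − 6 = 8

rB=8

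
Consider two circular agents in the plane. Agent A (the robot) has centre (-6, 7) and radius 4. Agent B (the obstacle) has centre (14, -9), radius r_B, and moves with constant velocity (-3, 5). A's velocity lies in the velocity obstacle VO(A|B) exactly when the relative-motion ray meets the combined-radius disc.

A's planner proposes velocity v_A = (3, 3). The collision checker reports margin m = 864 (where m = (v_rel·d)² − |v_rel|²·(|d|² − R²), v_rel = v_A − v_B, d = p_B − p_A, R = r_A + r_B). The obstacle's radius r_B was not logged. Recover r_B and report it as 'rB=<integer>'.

m = 864
d = (20, -16);  v_rel = (6, -2),  |v_rel|² = 40
v_rel×d = (6)·(-16) − (-2)·(20) = -56
since m = R²·40 − (-56)²:  R² = (3136 + 864) / 40 = 100
R = √100 = 10  ⇒  r_B = 10 − 4 = 6

rB=6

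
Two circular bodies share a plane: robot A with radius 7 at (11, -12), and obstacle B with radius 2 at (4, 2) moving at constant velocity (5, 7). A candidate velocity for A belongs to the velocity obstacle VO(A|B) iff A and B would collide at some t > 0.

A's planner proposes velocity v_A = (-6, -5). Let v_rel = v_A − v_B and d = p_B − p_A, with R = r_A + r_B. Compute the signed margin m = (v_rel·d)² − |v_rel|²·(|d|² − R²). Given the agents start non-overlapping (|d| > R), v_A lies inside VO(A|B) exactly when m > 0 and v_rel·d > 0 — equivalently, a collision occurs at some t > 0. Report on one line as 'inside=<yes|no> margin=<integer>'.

d = (-7, 14),  |d|² = 245;  R = 7+2 = 9,  c = 245−9² = 164
v_rel = (-11, -12),  |v_rel|² = 265;  v_rel·d = (-11)·(-7) + (-12)·(14) = -91
265·t² + 182·t + 164 = 0  ⇒  m = (-91)² − 265·164 = -35179
m = -35179 < 0,  v_rel·d = -91 < 0  ⇒  outside

inside=no margin=-35179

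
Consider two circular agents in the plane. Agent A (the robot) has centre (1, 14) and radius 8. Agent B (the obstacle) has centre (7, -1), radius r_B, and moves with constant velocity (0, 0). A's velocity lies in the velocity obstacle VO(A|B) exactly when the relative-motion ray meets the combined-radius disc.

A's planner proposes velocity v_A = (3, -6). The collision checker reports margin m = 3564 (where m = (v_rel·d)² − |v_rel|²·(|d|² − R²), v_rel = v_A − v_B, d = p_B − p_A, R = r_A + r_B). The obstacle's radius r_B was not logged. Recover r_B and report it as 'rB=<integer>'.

m = 3564
d = (6, -15);  v_rel = (3, -6),  |v_rel|² = 45
v_rel×d = (3)·(-15) − (-6)·(6) = -9
since m = R²·45 − (-9)²:  R² = (81 + 3564) / 45 = 81
R = √81 = 9  ⇒  r_B = 9 − 8 = 1

rB=1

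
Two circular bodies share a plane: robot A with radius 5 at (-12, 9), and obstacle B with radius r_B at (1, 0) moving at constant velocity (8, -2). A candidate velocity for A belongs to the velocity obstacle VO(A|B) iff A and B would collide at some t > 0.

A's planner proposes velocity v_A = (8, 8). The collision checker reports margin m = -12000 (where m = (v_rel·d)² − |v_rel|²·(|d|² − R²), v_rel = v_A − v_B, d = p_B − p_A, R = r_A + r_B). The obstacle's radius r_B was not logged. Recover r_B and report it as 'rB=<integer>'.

m = -12000
d = (13, -9);  v_rel = (0, 10),  |v_rel|² = 100
v_rel×d = (0)·(-9) − (10)·(13) = -130
since m = R²·100 − (-130)²:  R² = (16900 + -12000) / 100 = 49
R = √49 = 7  ⇒  r_B = 7 − 5 = 2

rB=2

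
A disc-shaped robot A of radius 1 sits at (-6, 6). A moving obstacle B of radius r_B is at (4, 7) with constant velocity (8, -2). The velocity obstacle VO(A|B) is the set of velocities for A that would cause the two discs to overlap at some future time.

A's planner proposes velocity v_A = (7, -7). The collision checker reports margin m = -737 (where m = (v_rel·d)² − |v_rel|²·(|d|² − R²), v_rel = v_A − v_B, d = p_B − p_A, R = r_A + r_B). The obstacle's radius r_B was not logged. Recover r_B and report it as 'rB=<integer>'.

m = -737
d = (10, 1);  v_rel = (-1, -5),  |v_rel|² = 26
v_rel×d = (-1)·(1) − (-5)·(10) = 49
since m = R²·26 − 49²:  R² = (2401 + -737) / 26 = 64
R = √64 = 8  ⇒  r_B = 8 − 1 = 7

rB=7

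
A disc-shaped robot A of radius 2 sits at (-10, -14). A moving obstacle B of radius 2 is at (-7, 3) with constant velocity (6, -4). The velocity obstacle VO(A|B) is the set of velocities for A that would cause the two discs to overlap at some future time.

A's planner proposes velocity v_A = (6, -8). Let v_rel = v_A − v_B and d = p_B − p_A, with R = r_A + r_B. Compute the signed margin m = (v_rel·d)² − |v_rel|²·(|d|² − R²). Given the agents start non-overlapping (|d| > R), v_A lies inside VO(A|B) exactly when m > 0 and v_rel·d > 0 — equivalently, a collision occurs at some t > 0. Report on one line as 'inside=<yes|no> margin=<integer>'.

d = (3, 17),  |d|² = 298;  R = 2+2 = 4,  c = 298−4² = 282
v_rel = (0, -4),  |v_rel|² = 16;  v_rel·d = (0)·(3) + (-4)·(17) = -68
16·t² + 136·t + 282 = 0  ⇒  m = (-68)² − 16·282 = 112
m = 112 > 0,  v_rel·d = -68 < 0  ⇒  outside

inside=no margin=112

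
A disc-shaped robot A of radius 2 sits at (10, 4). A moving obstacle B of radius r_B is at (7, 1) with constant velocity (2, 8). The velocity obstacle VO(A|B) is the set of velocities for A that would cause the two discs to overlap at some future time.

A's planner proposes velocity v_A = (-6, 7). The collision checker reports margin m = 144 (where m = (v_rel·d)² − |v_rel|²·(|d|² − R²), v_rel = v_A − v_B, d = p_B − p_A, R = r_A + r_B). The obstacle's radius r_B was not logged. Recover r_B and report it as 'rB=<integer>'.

m = 144
d = (-3, -3);  v_rel = (-8, -1),  |v_rel|² = 65
v_rel×d = (-8)·(-3) − (-1)·(-3) = 21
since m = R²·65 − 21²:  R² = (441 + 144) / 65 = 9
R = √9 = 3  ⇒  r_B = 3 − 2 = 1

rB=1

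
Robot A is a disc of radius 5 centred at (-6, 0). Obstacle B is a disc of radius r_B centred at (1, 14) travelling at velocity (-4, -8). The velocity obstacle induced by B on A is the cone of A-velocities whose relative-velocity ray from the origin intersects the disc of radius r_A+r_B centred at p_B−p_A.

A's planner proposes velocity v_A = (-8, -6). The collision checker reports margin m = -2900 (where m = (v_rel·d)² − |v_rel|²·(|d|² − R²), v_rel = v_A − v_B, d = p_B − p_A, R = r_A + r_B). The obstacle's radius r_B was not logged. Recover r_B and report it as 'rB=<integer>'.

m = -2900
d = (7, 14);  v_rel = (-4, 2),  |v_rel|² = 20
v_rel×d = (-4)·(14) − (2)·(7) = -70
since m = R²·20 − (-70)²:  R² = (4900 + -2900) / 20 = 100
R = √100 = 10  ⇒  r_B = 10 − 5 = 5

rB=5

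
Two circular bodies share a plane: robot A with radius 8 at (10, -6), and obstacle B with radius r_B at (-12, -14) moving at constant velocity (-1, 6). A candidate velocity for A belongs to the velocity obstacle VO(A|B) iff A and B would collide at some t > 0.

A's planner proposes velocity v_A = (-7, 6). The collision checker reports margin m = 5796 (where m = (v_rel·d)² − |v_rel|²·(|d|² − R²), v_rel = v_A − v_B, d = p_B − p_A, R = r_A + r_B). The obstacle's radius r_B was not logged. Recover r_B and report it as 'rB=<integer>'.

m = 5796
d = (-22, -8);  v_rel = (-6, 0),  |v_rel|² = 36
v_rel×d = (-6)·(-8) − (0)·(-22) = 48
since m = R²·36 − 48²:  R² = (2304 + 5796) / 36 = 225
R = √225 = 15  ⇒  r_B = 15 − 8 = 7

rB=7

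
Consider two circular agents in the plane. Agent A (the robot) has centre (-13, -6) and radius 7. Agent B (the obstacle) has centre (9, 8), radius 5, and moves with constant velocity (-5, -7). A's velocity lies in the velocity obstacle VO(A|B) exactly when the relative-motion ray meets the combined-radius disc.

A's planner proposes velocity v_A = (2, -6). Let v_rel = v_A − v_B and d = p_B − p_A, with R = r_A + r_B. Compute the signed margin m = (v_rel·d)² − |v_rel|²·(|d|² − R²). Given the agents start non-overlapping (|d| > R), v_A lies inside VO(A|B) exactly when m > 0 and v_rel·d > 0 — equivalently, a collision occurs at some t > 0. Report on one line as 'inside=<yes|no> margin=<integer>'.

d = (22, 14),  |d|² = 680;  R = 7+5 = 12,  c = 680−12² = 536
v_rel = (7, 1),  |v_rel|² = 50;  v_rel·d = (7)·(22) + (1)·(14) = 168
50·t² − 336·t + 536 = 0  ⇒  m = 168² − 50·536 = 1424
m = 1424 > 0,  v_rel·d = 168 > 0  ⇒  inside

inside=yes margin=1424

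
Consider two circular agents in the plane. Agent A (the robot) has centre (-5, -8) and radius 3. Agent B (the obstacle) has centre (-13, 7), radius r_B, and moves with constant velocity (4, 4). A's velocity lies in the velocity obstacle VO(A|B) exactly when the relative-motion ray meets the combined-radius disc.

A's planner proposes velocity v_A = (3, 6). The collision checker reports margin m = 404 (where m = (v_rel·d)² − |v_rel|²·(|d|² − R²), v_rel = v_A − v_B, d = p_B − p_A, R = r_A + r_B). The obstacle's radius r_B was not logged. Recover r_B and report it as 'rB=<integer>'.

m = 404
d = (-8, 15);  v_rel = (-1, 2),  |v_rel|² = 5
v_rel×d = (-1)·(15) − (2)·(-8) = 1
since m = R²·5 − 1²:  R² = (1 + 404) / 5 = 81
R = √81 = 9  ⇒  r_B = 9 − 3 = 6

rB=6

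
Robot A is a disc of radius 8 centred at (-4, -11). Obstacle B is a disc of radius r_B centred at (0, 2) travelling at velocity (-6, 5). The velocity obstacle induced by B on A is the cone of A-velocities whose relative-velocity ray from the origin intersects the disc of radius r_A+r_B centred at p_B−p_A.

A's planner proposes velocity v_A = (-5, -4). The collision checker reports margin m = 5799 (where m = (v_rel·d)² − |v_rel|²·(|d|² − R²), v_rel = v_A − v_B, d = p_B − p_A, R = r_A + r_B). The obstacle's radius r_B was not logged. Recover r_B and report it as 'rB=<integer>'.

m = 5799
d = (4, 13);  v_rel = (1, -9),  |v_rel|² = 82
v_rel×d = (1)·(13) − (-9)·(4) = 49
since m = R²·82 − 49²:  R² = (2401 + 5799) / 82 = 100
R = √100 = 10  ⇒  r_B = 10 − 8 = 2

rB=2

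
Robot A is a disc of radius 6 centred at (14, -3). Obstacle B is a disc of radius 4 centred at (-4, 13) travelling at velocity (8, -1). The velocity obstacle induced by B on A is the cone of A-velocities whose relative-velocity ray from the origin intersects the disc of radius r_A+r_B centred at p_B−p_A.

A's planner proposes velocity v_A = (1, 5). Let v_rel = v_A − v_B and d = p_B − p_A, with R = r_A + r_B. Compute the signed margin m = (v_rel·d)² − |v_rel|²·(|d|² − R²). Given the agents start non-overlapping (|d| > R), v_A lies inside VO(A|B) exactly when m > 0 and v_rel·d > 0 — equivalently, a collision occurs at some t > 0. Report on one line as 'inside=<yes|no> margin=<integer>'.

d = (-18, 16),  |d|² = 580;  R = 6+4 = 10,  c = 580−10² = 480
v_rel = (-7, 6),  |v_rel|² = 85;  v_rel·d = (-7)·(-18) + (6)·(16) = 222
85·t² − 444·t + 480 = 0  ⇒  m = 222² − 85·480 = 8484
m = 8484 > 0,  v_rel·d = 222 > 0  ⇒  inside

inside=yes margin=8484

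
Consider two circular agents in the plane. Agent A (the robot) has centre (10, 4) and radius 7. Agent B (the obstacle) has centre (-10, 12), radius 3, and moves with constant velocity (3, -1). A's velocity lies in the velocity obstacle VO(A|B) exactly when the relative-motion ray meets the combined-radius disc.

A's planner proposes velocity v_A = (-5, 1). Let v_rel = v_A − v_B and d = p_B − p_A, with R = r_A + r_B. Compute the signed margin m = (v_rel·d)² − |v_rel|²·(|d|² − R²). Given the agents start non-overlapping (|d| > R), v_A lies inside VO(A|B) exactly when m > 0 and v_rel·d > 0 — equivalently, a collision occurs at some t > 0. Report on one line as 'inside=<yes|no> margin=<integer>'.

d = (-20, 8),  |d|² = 464;  R = 7+3 = 10,  c = 464−10² = 364
v_rel = (-8, 2),  |v_rel|² = 68;  v_rel·d = (-8)·(-20) + (2)·(8) = 176
68·t² − 352·t + 364 = 0  ⇒  m = 176² − 68·364 = 6224
m = 6224 > 0,  v_rel·d = 176 > 0  ⇒  inside

inside=yes margin=6224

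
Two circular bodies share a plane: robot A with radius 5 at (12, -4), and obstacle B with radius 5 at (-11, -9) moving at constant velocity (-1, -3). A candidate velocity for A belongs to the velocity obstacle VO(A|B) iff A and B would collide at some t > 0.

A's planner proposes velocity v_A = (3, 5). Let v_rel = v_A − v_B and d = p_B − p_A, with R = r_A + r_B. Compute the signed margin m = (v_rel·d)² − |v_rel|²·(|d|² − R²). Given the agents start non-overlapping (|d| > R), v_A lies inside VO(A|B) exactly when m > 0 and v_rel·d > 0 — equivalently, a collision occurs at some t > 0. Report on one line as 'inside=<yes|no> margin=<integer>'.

d = (-23, -5),  |d|² = 554;  R = 5+5 = 10,  c = 554−10² = 454
v_rel = (4, 8),  |v_rel|² = 80;  v_rel·d = (4)·(-23) + (8)·(-5) = -132
80·t² + 264·t + 454 = 0  ⇒  m = (-132)² − 80·454 = -18896
m = -18896 < 0,  v_rel·d = -132 < 0  ⇒  outside

inside=no margin=-18896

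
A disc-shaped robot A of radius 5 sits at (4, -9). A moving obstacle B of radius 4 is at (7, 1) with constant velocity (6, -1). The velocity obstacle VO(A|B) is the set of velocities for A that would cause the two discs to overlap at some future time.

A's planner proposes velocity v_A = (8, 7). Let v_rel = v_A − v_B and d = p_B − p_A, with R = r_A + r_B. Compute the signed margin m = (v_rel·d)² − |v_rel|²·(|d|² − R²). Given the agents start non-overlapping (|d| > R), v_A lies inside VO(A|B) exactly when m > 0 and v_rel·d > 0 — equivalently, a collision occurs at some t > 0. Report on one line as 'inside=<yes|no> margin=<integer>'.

d = (3, 10),  |d|² = 109;  R = 5+4 = 9,  c = 109−9² = 28
v_rel = (2, 8),  |v_rel|² = 68;  v_rel·d = (2)·(3) + (8)·(10) = 86
68·t² − 172·t + 28 = 0  ⇒  m = 86² − 68·28 = 5492
m = 5492 > 0,  v_rel·d = 86 > 0  ⇒  inside

inside=yes margin=5492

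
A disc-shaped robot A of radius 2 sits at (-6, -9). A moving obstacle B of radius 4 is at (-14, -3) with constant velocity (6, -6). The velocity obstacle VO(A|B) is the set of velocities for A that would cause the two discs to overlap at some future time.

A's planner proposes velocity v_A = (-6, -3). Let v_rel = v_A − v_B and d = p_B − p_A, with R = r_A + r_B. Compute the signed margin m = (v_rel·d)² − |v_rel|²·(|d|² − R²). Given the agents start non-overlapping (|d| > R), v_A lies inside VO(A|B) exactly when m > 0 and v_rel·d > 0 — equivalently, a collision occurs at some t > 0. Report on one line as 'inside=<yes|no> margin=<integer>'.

d = (-8, 6),  |d|² = 100;  R = 2+4 = 6,  c = 100−6² = 64
v_rel = (-12, 3),  |v_rel|² = 153;  v_rel·d = (-12)·(-8) + (3)·(6) = 114
153·t² − 228·t + 64 = 0  ⇒  m = 114² − 153·64 = 3204
m = 3204 > 0,  v_rel·d = 114 > 0  ⇒  inside

inside=yes margin=3204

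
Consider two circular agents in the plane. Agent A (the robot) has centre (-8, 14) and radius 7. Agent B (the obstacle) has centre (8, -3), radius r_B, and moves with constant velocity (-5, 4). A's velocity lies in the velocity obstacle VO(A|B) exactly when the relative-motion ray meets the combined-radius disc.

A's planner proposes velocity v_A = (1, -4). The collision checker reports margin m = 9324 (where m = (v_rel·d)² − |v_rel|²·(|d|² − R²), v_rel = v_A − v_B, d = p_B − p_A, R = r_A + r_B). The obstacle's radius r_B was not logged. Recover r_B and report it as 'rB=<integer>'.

m = 9324
d = (16, -17);  v_rel = (6, -8),  |v_rel|² = 100
v_rel×d = (6)·(-17) − (-8)·(16) = 26
since m = R²·100 − 26²:  R² = (676 + 9324) / 100 = 100
R = √100 = 10  ⇒  r_B = 10 − 7 = 3

rB=3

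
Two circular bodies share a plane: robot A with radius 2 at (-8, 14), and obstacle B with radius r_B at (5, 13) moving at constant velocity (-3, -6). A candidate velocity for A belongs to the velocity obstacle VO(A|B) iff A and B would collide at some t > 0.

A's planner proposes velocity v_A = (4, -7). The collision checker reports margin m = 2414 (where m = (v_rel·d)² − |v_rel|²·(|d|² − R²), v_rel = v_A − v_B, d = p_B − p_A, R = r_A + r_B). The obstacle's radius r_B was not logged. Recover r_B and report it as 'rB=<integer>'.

m = 2414
d = (13, -1);  v_rel = (7, -1),  |v_rel|² = 50
v_rel×d = (7)·(-1) − (-1)·(13) = 6
since m = R²·50 − 6²:  R² = (36 + 2414) / 50 = 49
R = √49 = 7  ⇒  r_B = 7 − 2 = 5

rB=5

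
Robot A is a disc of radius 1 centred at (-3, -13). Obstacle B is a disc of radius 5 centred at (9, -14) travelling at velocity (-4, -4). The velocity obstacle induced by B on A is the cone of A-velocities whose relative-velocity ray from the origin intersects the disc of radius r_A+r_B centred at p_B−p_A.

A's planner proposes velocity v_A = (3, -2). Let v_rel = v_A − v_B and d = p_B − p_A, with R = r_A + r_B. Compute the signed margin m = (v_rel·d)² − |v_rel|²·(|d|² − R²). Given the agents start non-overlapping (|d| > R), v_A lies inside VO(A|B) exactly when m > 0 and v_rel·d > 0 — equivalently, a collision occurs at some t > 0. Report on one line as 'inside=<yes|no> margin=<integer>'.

d = (12, -1),  |d|² = 145;  R = 1+5 = 6,  c = 145−6² = 109
v_rel = (7, 2),  |v_rel|² = 53;  v_rel·d = (7)·(12) + (2)·(-1) = 82
53·t² − 164·t + 109 = 0  ⇒  m = 82² − 53·109 = 947
m = 947 > 0,  v_rel·d = 82 > 0  ⇒  inside

inside=yes margin=947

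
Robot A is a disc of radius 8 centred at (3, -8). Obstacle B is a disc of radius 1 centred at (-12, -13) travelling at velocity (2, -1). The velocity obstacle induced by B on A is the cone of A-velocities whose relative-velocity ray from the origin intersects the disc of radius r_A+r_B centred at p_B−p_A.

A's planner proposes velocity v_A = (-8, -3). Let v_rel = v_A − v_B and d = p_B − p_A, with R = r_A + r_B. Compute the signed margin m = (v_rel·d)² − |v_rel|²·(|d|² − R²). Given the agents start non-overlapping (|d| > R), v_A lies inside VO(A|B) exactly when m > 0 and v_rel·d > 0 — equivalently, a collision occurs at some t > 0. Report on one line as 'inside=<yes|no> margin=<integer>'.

d = (-15, -5),  |d|² = 250;  R = 8+1 = 9,  c = 250−9² = 169
v_rel = (-10, -2),  |v_rel|² = 104;  v_rel·d = (-10)·(-15) + (-2)·(-5) = 160
104·t² − 320·t + 169 = 0  ⇒  m = 160² − 104·169 = 8024
m = 8024 > 0,  v_rel·d = 160 > 0  ⇒  inside

inside=yes margin=8024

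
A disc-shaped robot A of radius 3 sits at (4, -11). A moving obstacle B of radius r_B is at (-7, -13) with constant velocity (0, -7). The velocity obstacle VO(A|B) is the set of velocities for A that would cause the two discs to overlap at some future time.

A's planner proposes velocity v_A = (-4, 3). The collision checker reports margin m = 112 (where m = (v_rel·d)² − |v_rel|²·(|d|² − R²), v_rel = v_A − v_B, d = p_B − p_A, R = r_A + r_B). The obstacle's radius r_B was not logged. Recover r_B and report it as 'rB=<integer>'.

m = 112
d = (-11, -2);  v_rel = (-4, 10),  |v_rel|² = 116
v_rel×d = (-4)·(-2) − (10)·(-11) = 118
since m = R²·116 − 118²:  R² = (13924 + 112) / 116 = 121
R = √121 = 11  ⇒  r_B = 11 − 3 = 8

rB=8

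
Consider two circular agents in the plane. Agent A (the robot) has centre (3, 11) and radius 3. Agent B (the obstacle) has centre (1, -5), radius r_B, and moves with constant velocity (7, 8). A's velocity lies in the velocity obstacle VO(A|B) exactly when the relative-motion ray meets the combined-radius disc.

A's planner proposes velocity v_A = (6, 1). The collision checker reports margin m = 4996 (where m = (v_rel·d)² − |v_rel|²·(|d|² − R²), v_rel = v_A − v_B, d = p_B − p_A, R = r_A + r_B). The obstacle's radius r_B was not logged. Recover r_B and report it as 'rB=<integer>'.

m = 4996
d = (-2, -16);  v_rel = (-1, -7),  |v_rel|² = 50
v_rel×d = (-1)·(-16) − (-7)·(-2) = 2
since m = R²·50 − 2²:  R² = (4 + 4996) / 50 = 100
R = √100 = 10  ⇒  r_B = 10 − 3 = 7

rB=7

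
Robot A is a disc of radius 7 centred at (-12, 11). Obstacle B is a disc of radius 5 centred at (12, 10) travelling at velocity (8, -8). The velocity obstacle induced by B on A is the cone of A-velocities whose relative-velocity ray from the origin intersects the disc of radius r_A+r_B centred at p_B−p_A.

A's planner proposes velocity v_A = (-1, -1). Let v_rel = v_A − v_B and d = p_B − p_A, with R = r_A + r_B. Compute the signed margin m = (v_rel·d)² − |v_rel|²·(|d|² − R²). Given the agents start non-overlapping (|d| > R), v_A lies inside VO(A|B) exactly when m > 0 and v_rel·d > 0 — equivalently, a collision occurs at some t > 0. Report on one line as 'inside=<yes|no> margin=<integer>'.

d = (24, -1),  |d|² = 577;  R = 7+5 = 12,  c = 577−12² = 433
v_rel = (-9, 7),  |v_rel|² = 130;  v_rel·d = (-9)·(24) + (7)·(-1) = -223
130·t² + 446·t + 433 = 0  ⇒  m = (-223)² − 130·433 = -6561
m = -6561 < 0,  v_rel·d = -223 < 0  ⇒  outside

inside=no margin=-6561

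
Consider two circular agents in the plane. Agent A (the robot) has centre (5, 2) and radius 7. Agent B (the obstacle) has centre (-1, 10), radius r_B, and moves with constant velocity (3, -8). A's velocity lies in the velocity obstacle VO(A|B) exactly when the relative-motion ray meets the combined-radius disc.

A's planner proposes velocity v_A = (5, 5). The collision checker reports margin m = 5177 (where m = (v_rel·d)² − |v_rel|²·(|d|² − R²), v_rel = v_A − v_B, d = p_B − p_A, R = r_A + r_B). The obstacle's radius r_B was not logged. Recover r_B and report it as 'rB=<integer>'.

m = 5177
d = (-6, 8);  v_rel = (2, 13),  |v_rel|² = 173
v_rel×d = (2)·(8) − (13)·(-6) = 94
since m = R²·173 − 94²:  R² = (8836 + 5177) / 173 = 81
R = √81 = 9  ⇒  r_B = 9 − 7 = 2

rB=2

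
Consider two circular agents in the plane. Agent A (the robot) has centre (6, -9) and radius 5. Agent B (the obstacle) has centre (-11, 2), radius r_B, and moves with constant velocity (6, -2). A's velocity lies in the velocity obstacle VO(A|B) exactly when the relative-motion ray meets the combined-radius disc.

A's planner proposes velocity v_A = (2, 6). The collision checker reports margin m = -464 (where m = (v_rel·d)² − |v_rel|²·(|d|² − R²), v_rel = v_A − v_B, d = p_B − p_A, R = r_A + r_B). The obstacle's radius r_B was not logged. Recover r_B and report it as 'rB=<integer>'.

m = -464
d = (-17, 11);  v_rel = (-4, 8),  |v_rel|² = 80
v_rel×d = (-4)·(11) − (8)·(-17) = 92
since m = R²·80 − 92²:  R² = (8464 + -464) / 80 = 100
R = √100 = 10  ⇒  r_B = 10 − 5 = 5

rB=5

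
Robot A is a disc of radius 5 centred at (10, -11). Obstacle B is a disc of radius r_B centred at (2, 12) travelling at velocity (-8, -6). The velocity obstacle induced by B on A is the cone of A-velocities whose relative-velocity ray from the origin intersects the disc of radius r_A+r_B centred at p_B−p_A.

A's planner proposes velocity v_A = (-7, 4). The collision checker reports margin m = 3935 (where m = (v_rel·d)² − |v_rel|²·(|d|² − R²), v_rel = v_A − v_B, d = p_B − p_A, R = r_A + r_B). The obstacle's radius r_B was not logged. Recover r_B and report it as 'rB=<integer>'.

m = 3935
d = (-8, 23);  v_rel = (1, 10),  |v_rel|² = 101
v_rel×d = (1)·(23) − (10)·(-8) = 103
since m = R²·101 − 103²:  R² = (10609 + 3935) / 101 = 144
R = √144 = 12  ⇒  r_B = 12 − 5 = 7

rB=7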